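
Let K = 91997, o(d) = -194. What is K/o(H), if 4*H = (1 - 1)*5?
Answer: -91997/194 ≈ -474.21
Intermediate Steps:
H = 0 (H = ((1 - 1)*5)/4 = (0*5)/4 = (1/4)*0 = 0)
K/o(H) = 91997/(-194) = 91997*(-1/194) = -91997/194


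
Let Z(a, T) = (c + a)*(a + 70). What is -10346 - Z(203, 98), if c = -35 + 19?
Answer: -61397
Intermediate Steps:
c = -16
Z(a, T) = (-16 + a)*(70 + a) (Z(a, T) = (-16 + a)*(a + 70) = (-16 + a)*(70 + a))
-10346 - Z(203, 98) = -10346 - (-1120 + 203**2 + 54*203) = -10346 - (-1120 + 41209 + 10962) = -10346 - 1*51051 = -10346 - 51051 = -61397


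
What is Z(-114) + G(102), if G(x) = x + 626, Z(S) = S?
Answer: 614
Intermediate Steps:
G(x) = 626 + x
Z(-114) + G(102) = -114 + (626 + 102) = -114 + 728 = 614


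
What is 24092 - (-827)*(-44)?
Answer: -12296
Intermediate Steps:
24092 - (-827)*(-44) = 24092 - 1*36388 = 24092 - 36388 = -12296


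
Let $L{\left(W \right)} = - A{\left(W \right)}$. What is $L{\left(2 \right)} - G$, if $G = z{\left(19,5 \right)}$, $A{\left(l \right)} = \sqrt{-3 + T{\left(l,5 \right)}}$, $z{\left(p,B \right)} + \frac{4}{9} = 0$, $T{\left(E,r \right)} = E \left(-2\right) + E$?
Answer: $\frac{4}{9} - i \sqrt{5} \approx 0.44444 - 2.2361 i$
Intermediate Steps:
$T{\left(E,r \right)} = - E$ ($T{\left(E,r \right)} = - 2 E + E = - E$)
$z{\left(p,B \right)} = - \frac{4}{9}$ ($z{\left(p,B \right)} = - \frac{4}{9} + 0 = - \frac{4}{9}$)
$A{\left(l \right)} = \sqrt{-3 - l}$
$L{\left(W \right)} = - \sqrt{-3 - W}$
$G = - \frac{4}{9} \approx -0.44444$
$L{\left(2 \right)} - G = - \sqrt{-3 - 2} - - \frac{4}{9} = - \sqrt{-3 - 2} + \frac{4}{9} = - \sqrt{-5} + \frac{4}{9} = - i \sqrt{5} + \frac{4}{9} = \frac{4}{9} - i \sqrt{5}$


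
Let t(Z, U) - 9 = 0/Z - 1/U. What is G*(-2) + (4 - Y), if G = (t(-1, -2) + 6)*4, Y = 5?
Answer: -125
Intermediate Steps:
t(Z, U) = 9 - 1/U (t(Z, U) = 9 + (0/Z - 1/U) = 9 + (0 - 1/U) = 9 - 1/U)
G = 62 (G = ((9 - 1/(-2)) + 6)*4 = ((9 - 1*(-½)) + 6)*4 = ((9 + ½) + 6)*4 = (19/2 + 6)*4 = (31/2)*4 = 62)
G*(-2) + (4 - Y) = 62*(-2) + (4 - 1*5) = -124 + (4 - 5) = -124 - 1 = -125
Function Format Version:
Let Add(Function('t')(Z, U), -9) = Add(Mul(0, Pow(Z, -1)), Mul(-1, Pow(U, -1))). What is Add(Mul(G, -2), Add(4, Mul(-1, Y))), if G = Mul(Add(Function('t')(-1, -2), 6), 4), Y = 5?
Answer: -125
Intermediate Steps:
Function('t')(Z, U) = Add(9, Mul(-1, Pow(U, -1))) (Function('t')(Z, U) = Add(9, Add(Mul(0, Pow(Z, -1)), Mul(-1, Pow(U, -1)))) = Add(9, Add(0, Mul(-1, Pow(U, -1)))) = Add(9, Mul(-1, Pow(U, -1))))
G = 62 (G = Mul(Add(Add(9, Mul(-1, Pow(-2, -1))), 6), 4) = Mul(Add(Add(9, Mul(-1, Rational(-1, 2))), 6), 4) = Mul(Add(Add(9, Rational(1, 2)), 6), 4) = Mul(Add(Rational(19, 2), 6), 4) = Mul(Rational(31, 2), 4) = 62)
Add(Mul(G, -2), Add(4, Mul(-1, Y))) = Add(Mul(62, -2), Add(4, Mul(-1, 5))) = Add(-124, Add(4, -5)) = Add(-124, -1) = -125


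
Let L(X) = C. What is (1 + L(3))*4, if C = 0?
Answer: 4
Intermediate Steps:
L(X) = 0
(1 + L(3))*4 = (1 + 0)*4 = 1*4 = 4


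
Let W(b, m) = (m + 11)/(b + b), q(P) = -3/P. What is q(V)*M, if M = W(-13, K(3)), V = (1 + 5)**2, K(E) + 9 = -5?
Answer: -1/104 ≈ -0.0096154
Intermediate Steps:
K(E) = -14 (K(E) = -9 - 5 = -14)
V = 36 (V = 6**2 = 36)
W(b, m) = (11 + m)/(2*b) (W(b, m) = (11 + m)/((2*b)) = (11 + m)*(1/(2*b)) = (11 + m)/(2*b))
M = 3/26 (M = (1/2)*(11 - 14)/(-13) = (1/2)*(-1/13)*(-3) = 3/26 ≈ 0.11538)
q(V)*M = -3/36*(3/26) = -3*1/36*(3/26) = -1/12*3/26 = -1/104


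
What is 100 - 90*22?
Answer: -1880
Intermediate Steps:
100 - 90*22 = 100 - 1980 = -1880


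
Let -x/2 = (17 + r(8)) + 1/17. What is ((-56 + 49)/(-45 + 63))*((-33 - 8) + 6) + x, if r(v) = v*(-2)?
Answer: 3517/306 ≈ 11.493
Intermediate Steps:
r(v) = -2*v
x = -36/17 (x = -2*((17 - 2*8) + 1/17) = -2*((17 - 16) + 1/17) = -2*(1 + 1/17) = -2*18/17 = -36/17 ≈ -2.1176)
((-56 + 49)/(-45 + 63))*((-33 - 8) + 6) + x = ((-56 + 49)/(-45 + 63))*((-33 - 8) + 6) - 36/17 = (-7/18)*(-41 + 6) - 36/17 = -7*1/18*(-35) - 36/17 = -7/18*(-35) - 36/17 = 245/18 - 36/17 = 3517/306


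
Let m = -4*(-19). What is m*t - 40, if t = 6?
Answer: 416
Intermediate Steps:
m = 76
m*t - 40 = 76*6 - 40 = 456 - 40 = 416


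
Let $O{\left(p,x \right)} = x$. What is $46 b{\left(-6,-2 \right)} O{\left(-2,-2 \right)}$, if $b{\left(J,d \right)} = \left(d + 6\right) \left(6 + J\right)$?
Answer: $0$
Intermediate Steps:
$b{\left(J,d \right)} = \left(6 + J\right) \left(6 + d\right)$ ($b{\left(J,d \right)} = \left(6 + d\right) \left(6 + J\right) = \left(6 + J\right) \left(6 + d\right)$)
$46 b{\left(-6,-2 \right)} O{\left(-2,-2 \right)} = 46 \left(36 + 6 \left(-6\right) + 6 \left(-2\right) - -12\right) \left(-2\right) = 46 \left(36 - 36 - 12 + 12\right) \left(-2\right) = 46 \cdot 0 \left(-2\right) = 0 \left(-2\right) = 0$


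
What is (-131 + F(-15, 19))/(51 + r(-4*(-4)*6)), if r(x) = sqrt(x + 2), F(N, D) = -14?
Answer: -7395/2503 + 1015*sqrt(2)/2503 ≈ -2.3810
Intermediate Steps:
r(x) = sqrt(2 + x)
(-131 + F(-15, 19))/(51 + r(-4*(-4)*6)) = (-131 - 14)/(51 + sqrt(2 - 4*(-4)*6)) = -145/(51 + sqrt(2 + 16*6)) = -145/(51 + sqrt(2 + 96)) = -145/(51 + sqrt(98)) = -145/(51 + 7*sqrt(2))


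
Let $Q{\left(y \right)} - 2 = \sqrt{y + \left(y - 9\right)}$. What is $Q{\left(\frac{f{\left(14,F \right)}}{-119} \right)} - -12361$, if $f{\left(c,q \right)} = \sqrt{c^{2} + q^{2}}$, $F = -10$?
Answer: $12363 + \frac{\sqrt{-127449 - 476 \sqrt{74}}}{119} \approx 12363.0 + 3.0478 i$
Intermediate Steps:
$Q{\left(y \right)} = 2 + \sqrt{-9 + 2 y}$ ($Q{\left(y \right)} = 2 + \sqrt{y + \left(y - 9\right)} = 2 + \sqrt{y + \left(-9 + y\right)} = 2 + \sqrt{-9 + 2 y}$)
$Q{\left(\frac{f{\left(14,F \right)}}{-119} \right)} - -12361 = \left(2 + \sqrt{-9 + 2 \frac{\sqrt{14^{2} + \left(-10\right)^{2}}}{-119}}\right) - -12361 = \left(2 + \sqrt{-9 + 2 \sqrt{196 + 100} \left(- \frac{1}{119}\right)}\right) + 12361 = \left(2 + \sqrt{-9 + 2 \sqrt{296} \left(- \frac{1}{119}\right)}\right) + 12361 = \left(2 + \sqrt{-9 + 2 \cdot 2 \sqrt{74} \left(- \frac{1}{119}\right)}\right) + 12361 = \left(2 + \sqrt{-9 + 2 \left(- \frac{2 \sqrt{74}}{119}\right)}\right) + 12361 = \left(2 + \sqrt{-9 - \frac{4 \sqrt{74}}{119}}\right) + 12361 = 12363 + \sqrt{-9 - \frac{4 \sqrt{74}}{119}}$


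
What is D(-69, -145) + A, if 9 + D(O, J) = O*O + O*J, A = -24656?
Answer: -9899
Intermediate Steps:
D(O, J) = -9 + O² + J*O (D(O, J) = -9 + (O*O + O*J) = -9 + (O² + J*O) = -9 + O² + J*O)
D(-69, -145) + A = (-9 + (-69)² - 145*(-69)) - 24656 = (-9 + 4761 + 10005) - 24656 = 14757 - 24656 = -9899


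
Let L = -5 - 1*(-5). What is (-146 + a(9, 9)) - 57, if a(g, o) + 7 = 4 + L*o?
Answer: -206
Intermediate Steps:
L = 0 (L = -5 + 5 = 0)
a(g, o) = -3 (a(g, o) = -7 + (4 + 0*o) = -7 + (4 + 0) = -7 + 4 = -3)
(-146 + a(9, 9)) - 57 = (-146 - 3) - 57 = -149 - 57 = -206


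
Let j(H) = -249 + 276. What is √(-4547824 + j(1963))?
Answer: I*√4547797 ≈ 2132.6*I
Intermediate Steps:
j(H) = 27
√(-4547824 + j(1963)) = √(-4547824 + 27) = √(-4547797) = I*√4547797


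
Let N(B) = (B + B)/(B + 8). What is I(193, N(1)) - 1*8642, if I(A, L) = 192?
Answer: -8450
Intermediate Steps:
N(B) = 2*B/(8 + B) (N(B) = (2*B)/(8 + B) = 2*B/(8 + B))
I(193, N(1)) - 1*8642 = 192 - 1*8642 = 192 - 8642 = -8450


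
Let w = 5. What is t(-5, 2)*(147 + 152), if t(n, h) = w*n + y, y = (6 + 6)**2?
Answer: 35581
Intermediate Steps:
y = 144 (y = 12**2 = 144)
t(n, h) = 144 + 5*n (t(n, h) = 5*n + 144 = 144 + 5*n)
t(-5, 2)*(147 + 152) = (144 + 5*(-5))*(147 + 152) = (144 - 25)*299 = 119*299 = 35581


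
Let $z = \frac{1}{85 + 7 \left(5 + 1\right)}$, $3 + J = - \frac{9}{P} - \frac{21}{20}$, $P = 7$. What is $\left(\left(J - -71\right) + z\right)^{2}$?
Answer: $\frac{1363408857801}{316128400} \approx 4312.8$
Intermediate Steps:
$J = - \frac{747}{140}$ ($J = -3 - \left(\frac{9}{7} + \frac{21}{20}\right) = -3 - \frac{327}{140} = - \frac{747}{140} \approx -5.3357$)
$z = \frac{1}{127}$ ($z = \frac{1}{85 + 7 \cdot 6} = \frac{1}{85 + 42} = \frac{1}{127} \approx 0.007874$)
$\left(\left(J - -71\right) + z\right)^{2} = \left(\left(- \frac{747}{140} - -71\right) + \frac{1}{127}\right)^{2} = \left(\left(- \frac{747}{140} + 71\right) + \frac{1}{127}\right)^{2} = \left(\frac{9193}{140} + \frac{1}{127}\right)^{2} = \left(\frac{1167651}{17780}\right)^{2} = \frac{1363408857801}{316128400}$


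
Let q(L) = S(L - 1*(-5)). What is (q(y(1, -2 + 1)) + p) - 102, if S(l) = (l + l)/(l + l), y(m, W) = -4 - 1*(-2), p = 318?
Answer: 217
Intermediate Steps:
y(m, W) = -2 (y(m, W) = -4 + 2 = -2)
S(l) = 1 (S(l) = (2*l)/((2*l)) = (2*l)*(1/(2*l)) = 1)
q(L) = 1
(q(y(1, -2 + 1)) + p) - 102 = (1 + 318) - 102 = 319 - 102 = 217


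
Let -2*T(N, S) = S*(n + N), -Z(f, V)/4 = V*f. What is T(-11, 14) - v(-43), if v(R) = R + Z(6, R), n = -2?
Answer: -898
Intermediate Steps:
Z(f, V) = -4*V*f
T(N, S) = -S*(-2 + N)/2
v(R) = -23*R (v(R) = R - 4*R*6 = R - 24*R = -23*R)
T(-11, 14) - v(-43) = (½)*14*(2 - 1*(-11)) - (-23)*(-43) = (½)*14*(2 + 11) - 1*989 = (½)*14*13 - 989 = 91 - 989 = -898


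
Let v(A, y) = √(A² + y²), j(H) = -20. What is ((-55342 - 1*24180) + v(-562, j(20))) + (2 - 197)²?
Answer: -41497 + 2*√79061 ≈ -40935.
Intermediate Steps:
((-55342 - 1*24180) + v(-562, j(20))) + (2 - 197)² = ((-55342 - 1*24180) + √((-562)² + (-20)²)) + (2 - 197)² = ((-55342 - 24180) + √(315844 + 400)) + (-195)² = (-79522 + √316244) + 38025 = (-79522 + 2*√79061) + 38025 = -41497 + 2*√79061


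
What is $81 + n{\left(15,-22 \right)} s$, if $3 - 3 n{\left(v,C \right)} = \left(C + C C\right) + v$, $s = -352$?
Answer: $55697$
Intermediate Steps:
$n{\left(v,C \right)} = 1 - \frac{C}{3} - \frac{v}{3} - \frac{C^{2}}{3}$ ($n{\left(v,C \right)} = 1 - \frac{\left(C + C C\right) + v}{3} = 1 - \frac{\left(C + C^{2}\right) + v}{3} = 1 - \frac{C + v + C^{2}}{3} = 1 - \left(\frac{C}{3} + \frac{v}{3} + \frac{C^{2}}{3}\right) = 1 - \frac{C}{3} - \frac{v}{3} - \frac{C^{2}}{3}$)
$81 + n{\left(15,-22 \right)} s = 81 + \left(1 - - \frac{22}{3} - 5 - \frac{\left(-22\right)^{2}}{3}\right) \left(-352\right) = 81 + \left(1 + \frac{22}{3} - 5 - \frac{484}{3}\right) \left(-352\right) = 81 - -55616 = 81 + 55616 = 55697$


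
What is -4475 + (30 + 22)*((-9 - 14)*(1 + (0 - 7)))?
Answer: 2701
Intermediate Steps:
-4475 + (30 + 22)*((-9 - 14)*(1 + (0 - 7))) = -4475 + 52*(-23*(1 - 7)) = -4475 + 52*(-23*(-6)) = -4475 + 52*138 = -4475 + 7176 = 2701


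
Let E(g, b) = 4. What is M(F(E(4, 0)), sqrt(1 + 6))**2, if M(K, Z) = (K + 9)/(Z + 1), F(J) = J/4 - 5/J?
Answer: 1225/72 - 1225*sqrt(7)/288 ≈ 5.7603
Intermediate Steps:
F(J) = -5/J + J/4 (F(J) = J*(1/4) - 5/J = J/4 - 5/J = -5/J + J/4)
M(K, Z) = (9 + K)/(1 + Z)
M(F(E(4, 0)), sqrt(1 + 6))**2 = ((9 + (-5/4 + (1/4)*4))/(1 + sqrt(1 + 6)))**2 = ((9 + (-5*1/4 + 1))/(1 + sqrt(7)))**2 = ((9 + (-5/4 + 1))/(1 + sqrt(7)))**2 = ((9 - 1/4)/(1 + sqrt(7)))**2 = ((35/4)/(1 + sqrt(7)))**2 = (35/(4*(1 + sqrt(7))))**2 = 1225/(16*(1 + sqrt(7))**2)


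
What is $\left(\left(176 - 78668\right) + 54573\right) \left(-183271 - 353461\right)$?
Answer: $12838092708$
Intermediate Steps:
$\left(\left(176 - 78668\right) + 54573\right) \left(-183271 - 353461\right) = \left(\left(176 - 78668\right) + 54573\right) \left(-536732\right) = \left(-78492 + 54573\right) \left(-536732\right) = \left(-23919\right) \left(-536732\right) = 12838092708$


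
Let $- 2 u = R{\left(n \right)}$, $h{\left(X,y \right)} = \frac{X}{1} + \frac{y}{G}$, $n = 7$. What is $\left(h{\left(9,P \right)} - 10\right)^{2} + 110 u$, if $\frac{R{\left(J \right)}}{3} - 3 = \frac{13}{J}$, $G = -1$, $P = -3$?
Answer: $- \frac{5582}{7} \approx -797.43$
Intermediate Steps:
$h{\left(X,y \right)} = X - y$ ($h{\left(X,y \right)} = \frac{X}{1} + \frac{y}{-1} = X 1 + y \left(-1\right) = X - y$)
$R{\left(J \right)} = 9 + \frac{39}{J}$ ($R{\left(J \right)} = 9 + 3 \frac{13}{J} = 9 + \frac{39}{J}$)
$u = - \frac{51}{7}$ ($u = - \frac{9 + \frac{39}{7}}{2} = \left(- \frac{1}{2}\right) \frac{102}{7} = - \frac{51}{7} \approx -7.2857$)
$\left(h{\left(9,P \right)} - 10\right)^{2} + 110 u = \left(\left(9 - -3\right) - 10\right)^{2} + 110 \left(- \frac{51}{7}\right) = \left(\left(9 + 3\right) - 10\right)^{2} - \frac{5610}{7} = \left(12 - 10\right)^{2} - \frac{5610}{7} = 2^{2} - \frac{5610}{7} = 4 - \frac{5610}{7} = - \frac{5582}{7}$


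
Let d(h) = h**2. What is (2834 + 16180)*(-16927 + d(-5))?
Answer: -321374628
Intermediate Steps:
(2834 + 16180)*(-16927 + d(-5)) = (2834 + 16180)*(-16927 + (-5)**2) = 19014*(-16927 + 25) = 19014*(-16902) = -321374628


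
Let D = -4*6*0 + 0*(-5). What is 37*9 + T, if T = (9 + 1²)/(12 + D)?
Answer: 2003/6 ≈ 333.83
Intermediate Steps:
D = 0 (D = -24*0 + 0 = 0 + 0 = 0)
T = ⅚ (T = (9 + 1²)/(12 + 0) = (9 + 1)/12 = 10*(1/12) = ⅚ ≈ 0.83333)
37*9 + T = 37*9 + ⅚ = 333 + ⅚ = 2003/6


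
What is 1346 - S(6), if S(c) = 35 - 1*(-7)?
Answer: 1304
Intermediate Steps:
S(c) = 42 (S(c) = 35 + 7 = 42)
1346 - S(6) = 1346 - 1*42 = 1346 - 42 = 1304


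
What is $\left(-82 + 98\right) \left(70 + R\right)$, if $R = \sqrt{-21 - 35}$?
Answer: $1120 + 32 i \sqrt{14} \approx 1120.0 + 119.73 i$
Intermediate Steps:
$R = 2 i \sqrt{14}$ ($R = \sqrt{-56} = 2 i \sqrt{14} \approx 7.4833 i$)
$\left(-82 + 98\right) \left(70 + R\right) = \left(-82 + 98\right) \left(70 + 2 i \sqrt{14}\right) = 16 \left(70 + 2 i \sqrt{14}\right) = 1120 + 32 i \sqrt{14}$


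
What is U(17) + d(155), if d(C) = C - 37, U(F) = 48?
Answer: 166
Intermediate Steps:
d(C) = -37 + C
U(17) + d(155) = 48 + (-37 + 155) = 48 + 118 = 166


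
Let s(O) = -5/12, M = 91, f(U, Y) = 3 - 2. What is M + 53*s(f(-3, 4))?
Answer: 827/12 ≈ 68.917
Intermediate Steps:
f(U, Y) = 1
s(O) = -5/12 (s(O) = -5*1/12 = -5/12)
M + 53*s(f(-3, 4)) = 91 + 53*(-5/12) = 91 - 265/12 = 827/12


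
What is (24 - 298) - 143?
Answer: -417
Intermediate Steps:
(24 - 298) - 143 = -274 - 143 = -417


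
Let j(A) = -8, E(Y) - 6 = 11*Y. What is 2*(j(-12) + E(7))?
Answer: 150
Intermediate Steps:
E(Y) = 6 + 11*Y
2*(j(-12) + E(7)) = 2*(-8 + (6 + 11*7)) = 2*(-8 + (6 + 77)) = 2*(-8 + 83) = 2*75 = 150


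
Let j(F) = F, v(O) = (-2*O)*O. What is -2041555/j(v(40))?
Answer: 408311/640 ≈ 637.99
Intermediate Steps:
v(O) = -2*O²
-2041555/j(v(40)) = -2041555/((-2*40²)) = -2041555/((-2*1600)) = -2041555/(-3200) = -2041555*(-1/3200) = 408311/640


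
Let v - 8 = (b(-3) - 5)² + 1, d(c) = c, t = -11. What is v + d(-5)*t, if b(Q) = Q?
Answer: 128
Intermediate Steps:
v = 73 (v = 8 + ((-3 - 5)² + 1) = 8 + ((-8)² + 1) = 8 + (64 + 1) = 8 + 65 = 73)
v + d(-5)*t = 73 - 5*(-11) = 73 + 55 = 128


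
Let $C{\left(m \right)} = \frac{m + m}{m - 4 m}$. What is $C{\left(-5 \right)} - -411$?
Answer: $\frac{1231}{3} \approx 410.33$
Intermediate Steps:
$C{\left(m \right)} = - \frac{2}{3}$ ($C{\left(m \right)} = \frac{2 m}{\left(-3\right) m} = 2 m \left(- \frac{1}{3 m}\right) = - \frac{2}{3}$)
$C{\left(-5 \right)} - -411 = - \frac{2}{3} - -411 = - \frac{2}{3} + 411 = \frac{1231}{3}$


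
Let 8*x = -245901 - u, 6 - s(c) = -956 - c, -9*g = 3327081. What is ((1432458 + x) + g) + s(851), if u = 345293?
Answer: 11888353/12 ≈ 9.9070e+5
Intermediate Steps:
g = -1109027/3 (g = -⅑*3327081 = -1109027/3 ≈ -3.6968e+5)
s(c) = 962 + c (s(c) = 6 - (-956 - c) = 6 + (956 + c) = 962 + c)
x = -295597/4 (x = (-245901 - 1*345293)/8 = (-245901 - 345293)/8 = (⅛)*(-591194) = -295597/4 ≈ -73899.)
((1432458 + x) + g) + s(851) = ((1432458 - 295597/4) - 1109027/3) + (962 + 851) = (5434235/4 - 1109027/3) + 1813 = 11866597/12 + 1813 = 11888353/12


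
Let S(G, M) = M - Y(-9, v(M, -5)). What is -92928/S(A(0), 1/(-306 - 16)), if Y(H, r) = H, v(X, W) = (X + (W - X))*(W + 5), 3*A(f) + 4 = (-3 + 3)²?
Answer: -29922816/2897 ≈ -10329.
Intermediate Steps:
A(f) = -4/3 (A(f) = -4/3 + (-3 + 3)²/3 = -4/3 + (⅓)*0² = -4/3 + (⅓)*0 = -4/3 + 0 = -4/3)
v(X, W) = W*(5 + W)
S(G, M) = 9 + M (S(G, M) = M - 1*(-9) = M + 9 = 9 + M)
-92928/S(A(0), 1/(-306 - 16)) = -92928/(9 + 1/(-306 - 16)) = -92928/(9 + 1/(-322)) = -92928/(9 - 1/322) = -92928/2897/322 = -92928*322/2897 = -29922816/2897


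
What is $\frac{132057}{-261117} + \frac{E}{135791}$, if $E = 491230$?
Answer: $\frac{4086531549}{1313234761} \approx 3.1118$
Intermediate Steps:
$\frac{132057}{-261117} + \frac{E}{135791} = \frac{132057}{-261117} + \frac{491230}{135791} = 132057 \left(- \frac{1}{261117}\right) + 491230 \cdot \frac{1}{135791} = - \frac{4891}{9671} + \frac{491230}{135791} = \frac{4086531549}{1313234761}$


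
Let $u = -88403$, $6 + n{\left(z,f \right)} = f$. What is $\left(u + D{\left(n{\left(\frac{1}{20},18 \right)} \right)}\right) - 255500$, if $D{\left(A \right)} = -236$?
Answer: $-344139$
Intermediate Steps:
$n{\left(z,f \right)} = -6 + f$
$\left(u + D{\left(n{\left(\frac{1}{20},18 \right)} \right)}\right) - 255500 = \left(-88403 - 236\right) - 255500 = -88639 - 255500 = -344139$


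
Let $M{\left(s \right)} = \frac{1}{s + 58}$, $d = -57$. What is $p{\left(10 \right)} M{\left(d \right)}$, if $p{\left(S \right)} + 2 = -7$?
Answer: $-9$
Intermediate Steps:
$p{\left(S \right)} = -9$ ($p{\left(S \right)} = -2 - 7 = -9$)
$M{\left(s \right)} = \frac{1}{58 + s}$
$p{\left(10 \right)} M{\left(d \right)} = - \frac{9}{58 - 57} = - \frac{9}{1} = \left(-9\right) 1 = -9$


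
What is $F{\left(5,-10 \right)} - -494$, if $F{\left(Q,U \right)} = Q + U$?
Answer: $489$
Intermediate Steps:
$F{\left(5,-10 \right)} - -494 = \left(5 - 10\right) - -494 = -5 + 494 = 489$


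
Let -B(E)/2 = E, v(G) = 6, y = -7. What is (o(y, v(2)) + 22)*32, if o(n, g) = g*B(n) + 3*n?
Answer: 2720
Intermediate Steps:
B(E) = -2*E
o(n, g) = 3*n - 2*g*n (o(n, g) = g*(-2*n) + 3*n = -2*g*n + 3*n = 3*n - 2*g*n)
(o(y, v(2)) + 22)*32 = (-7*(3 - 2*6) + 22)*32 = (-7*(3 - 12) + 22)*32 = (-7*(-9) + 22)*32 = (63 + 22)*32 = 85*32 = 2720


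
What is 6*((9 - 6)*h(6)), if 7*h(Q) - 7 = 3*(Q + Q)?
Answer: 774/7 ≈ 110.57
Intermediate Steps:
h(Q) = 1 + 6*Q/7 (h(Q) = 1 + (3*(Q + Q))/7 = 1 + (3*(2*Q))/7 = 1 + (6*Q)/7 = 1 + 6*Q/7)
6*((9 - 6)*h(6)) = 6*((9 - 6)*(1 + (6/7)*6)) = 6*(3*(1 + 36/7)) = 6*(3*(43/7)) = 6*(129/7) = 774/7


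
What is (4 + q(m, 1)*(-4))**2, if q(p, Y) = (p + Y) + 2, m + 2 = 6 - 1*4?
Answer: 64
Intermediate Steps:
m = 0 (m = -2 + (6 - 1*4) = -2 + (6 - 4) = -2 + 2 = 0)
q(p, Y) = 2 + Y + p (q(p, Y) = (Y + p) + 2 = 2 + Y + p)
(4 + q(m, 1)*(-4))**2 = (4 + (2 + 1 + 0)*(-4))**2 = (4 + 3*(-4))**2 = (4 - 12)**2 = (-8)**2 = 64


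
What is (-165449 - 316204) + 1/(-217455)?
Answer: -104737853116/217455 ≈ -4.8165e+5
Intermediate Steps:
(-165449 - 316204) + 1/(-217455) = -481653 - 1/217455 = -104737853116/217455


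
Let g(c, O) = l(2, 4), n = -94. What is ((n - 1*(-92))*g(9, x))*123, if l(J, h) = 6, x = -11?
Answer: -1476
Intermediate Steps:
g(c, O) = 6
((n - 1*(-92))*g(9, x))*123 = ((-94 - 1*(-92))*6)*123 = ((-94 + 92)*6)*123 = -2*6*123 = -12*123 = -1476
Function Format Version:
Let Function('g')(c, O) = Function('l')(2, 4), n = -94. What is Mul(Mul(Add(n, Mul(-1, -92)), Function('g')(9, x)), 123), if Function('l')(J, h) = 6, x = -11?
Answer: -1476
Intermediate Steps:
Function('g')(c, O) = 6
Mul(Mul(Add(n, Mul(-1, -92)), Function('g')(9, x)), 123) = Mul(Mul(Add(-94, Mul(-1, -92)), 6), 123) = Mul(Mul(Add(-94, 92), 6), 123) = Mul(Mul(-2, 6), 123) = Mul(-12, 123) = -1476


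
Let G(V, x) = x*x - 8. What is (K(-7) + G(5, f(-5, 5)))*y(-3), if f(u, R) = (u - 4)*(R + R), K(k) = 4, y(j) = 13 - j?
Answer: 129536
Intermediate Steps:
f(u, R) = 2*R*(-4 + u) (f(u, R) = (-4 + u)*(2*R) = 2*R*(-4 + u))
G(V, x) = -8 + x² (G(V, x) = x² - 8 = -8 + x²)
(K(-7) + G(5, f(-5, 5)))*y(-3) = (4 + (-8 + (2*5*(-4 - 5))²))*(13 - 1*(-3)) = (4 + (-8 + (2*5*(-9))²))*(13 + 3) = (4 + (-8 + (-90)²))*16 = (4 + (-8 + 8100))*16 = (4 + 8092)*16 = 8096*16 = 129536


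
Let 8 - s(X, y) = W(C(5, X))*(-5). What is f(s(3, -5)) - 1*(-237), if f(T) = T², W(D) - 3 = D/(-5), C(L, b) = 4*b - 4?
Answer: 462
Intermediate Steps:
C(L, b) = -4 + 4*b
W(D) = 3 - D/5 (W(D) = 3 + D/(-5) = 3 + D*(-⅕) = 3 - D/5)
s(X, y) = 27 - 4*X (s(X, y) = 8 - (3 - (-4 + 4*X)/5)*(-5) = 8 - (3 + (⅘ - 4*X/5))*(-5) = 8 - (19/5 - 4*X/5)*(-5) = 8 - (-19 + 4*X) = 8 + (19 - 4*X) = 27 - 4*X)
f(s(3, -5)) - 1*(-237) = (27 - 4*3)² - 1*(-237) = (27 - 12)² + 237 = 15² + 237 = 225 + 237 = 462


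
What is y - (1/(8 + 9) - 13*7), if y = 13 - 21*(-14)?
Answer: 6765/17 ≈ 397.94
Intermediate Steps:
y = 307 (y = 13 + 294 = 307)
y - (1/(8 + 9) - 13*7) = 307 - (1/(8 + 9) - 13*7) = 307 - (1/17 - 91) = 307 - 1*(-1546/17) = 307 + 1546/17 = 6765/17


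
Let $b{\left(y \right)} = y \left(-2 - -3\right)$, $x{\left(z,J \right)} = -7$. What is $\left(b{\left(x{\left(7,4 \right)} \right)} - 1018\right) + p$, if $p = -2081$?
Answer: $-3106$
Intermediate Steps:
$b{\left(y \right)} = y$ ($b{\left(y \right)} = y \left(-2 + 3\right) = y 1 = y$)
$\left(b{\left(x{\left(7,4 \right)} \right)} - 1018\right) + p = \left(-7 - 1018\right) - 2081 = -1025 - 2081 = -3106$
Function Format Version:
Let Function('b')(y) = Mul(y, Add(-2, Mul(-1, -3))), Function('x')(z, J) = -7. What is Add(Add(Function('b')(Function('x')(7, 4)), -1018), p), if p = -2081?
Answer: -3106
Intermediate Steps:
Function('b')(y) = y (Function('b')(y) = Mul(y, Add(-2, 3)) = Mul(y, 1) = y)
Add(Add(Function('b')(Function('x')(7, 4)), -1018), p) = Add(Add(-7, -1018), -2081) = Add(-1025, -2081) = -3106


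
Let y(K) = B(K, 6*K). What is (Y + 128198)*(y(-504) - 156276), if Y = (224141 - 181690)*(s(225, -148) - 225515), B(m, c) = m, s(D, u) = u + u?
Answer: 1502857735987140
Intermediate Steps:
s(D, u) = 2*u
y(K) = K
Y = -9585902761 (Y = (224141 - 181690)*(2*(-148) - 225515) = 42451*(-296 - 225515) = 42451*(-225811) = -9585902761)
(Y + 128198)*(y(-504) - 156276) = (-9585902761 + 128198)*(-504 - 156276) = -9585774563*(-156780) = 1502857735987140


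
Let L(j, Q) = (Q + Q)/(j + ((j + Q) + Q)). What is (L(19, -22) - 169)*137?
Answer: -66445/3 ≈ -22148.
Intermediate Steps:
L(j, Q) = 2*Q/(2*Q + 2*j) (L(j, Q) = (2*Q)/(j + ((Q + j) + Q)) = (2*Q)/(j + (j + 2*Q)) = (2*Q)/(2*Q + 2*j) = 2*Q/(2*Q + 2*j))
(L(19, -22) - 169)*137 = (-22/(-22 + 19) - 169)*137 = (-22/(-3) - 169)*137 = (-22*(-⅓) - 169)*137 = (22/3 - 169)*137 = -485/3*137 = -66445/3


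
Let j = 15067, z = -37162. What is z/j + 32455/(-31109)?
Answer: -126544011/36055331 ≈ -3.5097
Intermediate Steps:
z/j + 32455/(-31109) = -37162/15067 + 32455/(-31109) = -37162*1/15067 + 32455*(-1/31109) = -37162/15067 - 32455/31109 = -126544011/36055331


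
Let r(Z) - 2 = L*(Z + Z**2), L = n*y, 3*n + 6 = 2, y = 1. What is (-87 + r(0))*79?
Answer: -6715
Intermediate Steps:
n = -4/3 (n = -2 + (1/3)*2 = -2 + 2/3 = -4/3 ≈ -1.3333)
L = -4/3 (L = -4/3*1 = -4/3 ≈ -1.3333)
r(Z) = 2 - 4*Z/3 - 4*Z**2/3 (r(Z) = 2 - 4*(Z + Z**2)/3 = 2 + (-4*Z/3 - 4*Z**2/3) = 2 - 4*Z/3 - 4*Z**2/3)
(-87 + r(0))*79 = (-87 + (2 - 4/3*0 - 4/3*0**2))*79 = (-87 + (2 + 0 - 4/3*0))*79 = (-87 + (2 + 0 + 0))*79 = (-87 + 2)*79 = -85*79 = -6715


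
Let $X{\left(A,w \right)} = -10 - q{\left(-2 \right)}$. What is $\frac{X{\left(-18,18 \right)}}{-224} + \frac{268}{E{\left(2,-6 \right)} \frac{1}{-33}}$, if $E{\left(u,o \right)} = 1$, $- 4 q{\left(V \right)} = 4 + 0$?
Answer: $- \frac{1981047}{224} \approx -8844.0$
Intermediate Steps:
$q{\left(V \right)} = -1$ ($q{\left(V \right)} = - \frac{4 + 0}{4} = \left(- \frac{1}{4}\right) 4 = -1$)
$X{\left(A,w \right)} = -9$ ($X{\left(A,w \right)} = -10 - -1 = -10 + 1 = -9$)
$\frac{X{\left(-18,18 \right)}}{-224} + \frac{268}{E{\left(2,-6 \right)} \frac{1}{-33}} = - \frac{9}{-224} + \frac{268}{1 \frac{1}{-33}} = \left(-9\right) \left(- \frac{1}{224}\right) + \frac{268}{1 \left(- \frac{1}{33}\right)} = \frac{9}{224} + \frac{268}{- \frac{1}{33}} = \frac{9}{224} + 268 \left(-33\right) = \frac{9}{224} - 8844 = - \frac{1981047}{224}$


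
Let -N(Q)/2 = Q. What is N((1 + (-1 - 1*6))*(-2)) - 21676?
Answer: -21700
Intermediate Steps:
N(Q) = -2*Q
N((1 + (-1 - 1*6))*(-2)) - 21676 = -2*(1 + (-1 - 1*6))*(-2) - 21676 = -2*(1 + (-1 - 6))*(-2) - 21676 = -2*(1 - 7)*(-2) - 21676 = -(-12)*(-2) - 21676 = -2*12 - 21676 = -24 - 21676 = -21700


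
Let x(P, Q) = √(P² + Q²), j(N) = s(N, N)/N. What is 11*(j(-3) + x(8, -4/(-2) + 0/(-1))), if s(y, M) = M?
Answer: 11 + 22*√17 ≈ 101.71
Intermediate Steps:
j(N) = 1 (j(N) = N/N = 1)
11*(j(-3) + x(8, -4/(-2) + 0/(-1))) = 11*(1 + √(8² + (-4/(-2) + 0/(-1))²)) = 11*(1 + √(64 + (-4*(-½) + 0*(-1))²)) = 11*(1 + √(64 + (2 + 0)²)) = 11*(1 + √(64 + 2²)) = 11*(1 + √(64 + 4)) = 11*(1 + √68) = 11*(1 + 2*√17) = 11 + 22*√17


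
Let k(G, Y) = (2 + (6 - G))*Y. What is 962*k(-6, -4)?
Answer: -53872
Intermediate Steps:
k(G, Y) = Y*(8 - G) (k(G, Y) = (8 - G)*Y = Y*(8 - G))
962*k(-6, -4) = 962*(-4*(8 - 1*(-6))) = 962*(-4*(8 + 6)) = 962*(-4*14) = 962*(-56) = -53872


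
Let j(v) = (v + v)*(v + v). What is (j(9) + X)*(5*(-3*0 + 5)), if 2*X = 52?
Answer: 8750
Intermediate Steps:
j(v) = 4*v² (j(v) = (2*v)*(2*v) = 4*v²)
X = 26 (X = (½)*52 = 26)
(j(9) + X)*(5*(-3*0 + 5)) = (4*9² + 26)*(5*(-3*0 + 5)) = (4*81 + 26)*(5*(0 + 5)) = (324 + 26)*(5*5) = 350*25 = 8750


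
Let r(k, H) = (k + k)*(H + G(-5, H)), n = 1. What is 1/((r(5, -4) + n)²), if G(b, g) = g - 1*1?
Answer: 1/7921 ≈ 0.00012625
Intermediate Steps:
G(b, g) = -1 + g (G(b, g) = g - 1 = -1 + g)
r(k, H) = 2*k*(-1 + 2*H) (r(k, H) = (k + k)*(H + (-1 + H)) = (2*k)*(-1 + 2*H) = 2*k*(-1 + 2*H))
1/((r(5, -4) + n)²) = 1/((2*5*(-1 + 2*(-4)) + 1)²) = 1/((2*5*(-1 - 8) + 1)²) = 1/((2*5*(-9) + 1)²) = 1/((-90 + 1)²) = 1/((-89)²) = 1/7921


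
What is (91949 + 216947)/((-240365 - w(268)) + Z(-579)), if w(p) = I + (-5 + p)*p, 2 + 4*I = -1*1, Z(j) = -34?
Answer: -176512/177647 ≈ -0.99361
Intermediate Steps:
I = -¾ (I = -½ + (-1*1)/4 = -½ + (¼)*(-1) = -½ - ¼ = -¾ ≈ -0.75000)
w(p) = -¾ + p*(-5 + p) (w(p) = -¾ + (-5 + p)*p = -¾ + p*(-5 + p))
(91949 + 216947)/((-240365 - w(268)) + Z(-579)) = (91949 + 216947)/((-240365 - (-¾ + 268² - 5*268)) - 34) = 308896/((-240365 - (-¾ + 71824 - 1340)) - 34) = 308896/((-240365 - 1*281933/4) - 34) = 308896/((-240365 - 281933/4) - 34) = 308896/(-1243393/4 - 34) = 308896/(-1243529/4) = 308896*(-4/1243529) = -176512/177647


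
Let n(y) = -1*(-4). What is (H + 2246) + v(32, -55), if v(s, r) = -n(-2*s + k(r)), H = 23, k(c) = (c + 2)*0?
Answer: 2265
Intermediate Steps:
k(c) = 0 (k(c) = (2 + c)*0 = 0)
n(y) = 4
v(s, r) = -4 (v(s, r) = -1*4 = -4)
(H + 2246) + v(32, -55) = (23 + 2246) - 4 = 2269 - 4 = 2265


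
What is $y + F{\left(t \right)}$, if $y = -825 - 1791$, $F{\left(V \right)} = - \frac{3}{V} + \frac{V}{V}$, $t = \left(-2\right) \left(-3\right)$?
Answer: $- \frac{5231}{2} \approx -2615.5$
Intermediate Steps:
$t = 6$
$F{\left(V \right)} = 1 - \frac{3}{V}$ ($F{\left(V \right)} = - \frac{3}{V} + 1 = 1 - \frac{3}{V}$)
$y = -2616$
$y + F{\left(t \right)} = -2616 + \frac{-3 + 6}{6} = -2616 + \frac{1}{6} \cdot 3 = -2616 + \frac{1}{2} = - \frac{5231}{2}$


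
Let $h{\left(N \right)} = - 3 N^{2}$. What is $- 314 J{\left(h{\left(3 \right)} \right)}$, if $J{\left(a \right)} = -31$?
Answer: $9734$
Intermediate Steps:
$- 314 J{\left(h{\left(3 \right)} \right)} = \left(-314\right) \left(-31\right) = 9734$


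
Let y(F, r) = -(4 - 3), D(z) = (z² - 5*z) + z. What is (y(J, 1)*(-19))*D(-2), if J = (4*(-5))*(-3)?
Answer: 228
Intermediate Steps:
D(z) = z² - 4*z
J = 60 (J = -20*(-3) = 60)
y(F, r) = -1 (y(F, r) = -1*1 = -1)
(y(J, 1)*(-19))*D(-2) = (-1*(-19))*(-2*(-4 - 2)) = 19*(-2*(-6)) = 19*12 = 228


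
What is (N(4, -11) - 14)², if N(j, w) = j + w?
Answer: 441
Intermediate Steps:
(N(4, -11) - 14)² = ((4 - 11) - 14)² = (-7 - 14)² = (-21)² = 441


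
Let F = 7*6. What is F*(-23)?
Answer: -966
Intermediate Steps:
F = 42
F*(-23) = 42*(-23) = -966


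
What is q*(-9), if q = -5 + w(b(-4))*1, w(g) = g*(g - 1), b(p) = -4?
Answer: -135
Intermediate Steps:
w(g) = g*(-1 + g)
q = 15 (q = -5 - 4*(-1 - 4)*1 = -5 - 4*(-5)*1 = -5 + 20*1 = -5 + 20 = 15)
q*(-9) = 15*(-9) = -135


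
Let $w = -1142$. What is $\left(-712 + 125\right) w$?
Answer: $670354$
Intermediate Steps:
$\left(-712 + 125\right) w = \left(-712 + 125\right) \left(-1142\right) = \left(-587\right) \left(-1142\right) = 670354$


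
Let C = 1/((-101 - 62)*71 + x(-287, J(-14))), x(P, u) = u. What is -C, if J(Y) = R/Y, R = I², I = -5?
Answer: 14/162047 ≈ 8.6395e-5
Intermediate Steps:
R = 25 (R = (-5)² = 25)
J(Y) = 25/Y
C = -14/162047 (C = 1/((-101 - 62)*71 + 25/(-14)) = 1/(-163*71 + 25*(-1/14)) = 1/(-11573 - 25/14) = 1/(-162047/14) = -14/162047 ≈ -8.6395e-5)
-C = -1*(-14/162047) = 14/162047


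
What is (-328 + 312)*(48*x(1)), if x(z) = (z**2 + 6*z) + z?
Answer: -6144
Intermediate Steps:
x(z) = z**2 + 7*z
(-328 + 312)*(48*x(1)) = (-328 + 312)*(48*(1*(7 + 1))) = -768*1*8 = -768*8 = -16*384 = -6144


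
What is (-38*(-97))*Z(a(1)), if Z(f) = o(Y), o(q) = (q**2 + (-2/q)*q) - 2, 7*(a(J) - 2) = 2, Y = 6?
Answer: 117952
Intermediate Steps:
a(J) = 16/7 (a(J) = 2 + (1/7)*2 = 2 + 2/7 = 16/7)
o(q) = -4 + q**2 (o(q) = (q**2 - 2) - 2 = (-2 + q**2) - 2 = -4 + q**2)
Z(f) = 32 (Z(f) = -4 + 6**2 = -4 + 36 = 32)
(-38*(-97))*Z(a(1)) = -38*(-97)*32 = 3686*32 = 117952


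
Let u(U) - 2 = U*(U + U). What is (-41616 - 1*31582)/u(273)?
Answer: -36599/74530 ≈ -0.49106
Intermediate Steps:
u(U) = 2 + 2*U² (u(U) = 2 + U*(U + U) = 2 + U*(2*U) = 2 + 2*U²)
(-41616 - 1*31582)/u(273) = (-41616 - 1*31582)/(2 + 2*273²) = (-41616 - 31582)/(2 + 2*74529) = -73198/(2 + 149058) = -73198/149060 = -73198*1/149060 = -36599/74530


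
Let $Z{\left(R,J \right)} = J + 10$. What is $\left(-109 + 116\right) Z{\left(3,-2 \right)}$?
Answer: $56$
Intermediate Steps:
$Z{\left(R,J \right)} = 10 + J$
$\left(-109 + 116\right) Z{\left(3,-2 \right)} = \left(-109 + 116\right) \left(10 - 2\right) = 7 \cdot 8 = 56$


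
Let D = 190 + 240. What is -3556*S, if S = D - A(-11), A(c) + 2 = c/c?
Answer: -1532636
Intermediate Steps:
D = 430
A(c) = -1 (A(c) = -2 + c/c = -2 + 1 = -1)
S = 431 (S = 430 - 1*(-1) = 430 + 1 = 431)
-3556*S = -3556*431 = -1532636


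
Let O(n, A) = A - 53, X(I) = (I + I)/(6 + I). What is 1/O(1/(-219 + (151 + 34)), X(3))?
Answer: -3/157 ≈ -0.019108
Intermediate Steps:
X(I) = 2*I/(6 + I) (X(I) = (2*I)/(6 + I) = 2*I/(6 + I))
O(n, A) = -53 + A
1/O(1/(-219 + (151 + 34)), X(3)) = 1/(-53 + 2*3/(6 + 3)) = 1/(-53 + 2*3/9) = 1/(-53 + 2*3*(⅑)) = 1/(-53 + ⅔) = 1/(-157/3) = -3/157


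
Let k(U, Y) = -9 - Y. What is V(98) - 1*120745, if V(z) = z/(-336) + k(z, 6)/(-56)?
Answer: -5071291/42 ≈ -1.2075e+5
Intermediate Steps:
V(z) = 15/56 - z/336 (V(z) = z/(-336) + (-9 - 1*6)/(-56) = z*(-1/336) + (-9 - 6)*(-1/56) = -z/336 - 15*(-1/56) = -z/336 + 15/56 = 15/56 - z/336)
V(98) - 1*120745 = (15/56 - 1/336*98) - 1*120745 = (15/56 - 7/24) - 120745 = -1/42 - 120745 = -5071291/42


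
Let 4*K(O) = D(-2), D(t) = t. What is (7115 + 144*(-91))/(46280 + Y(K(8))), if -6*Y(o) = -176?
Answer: -17967/138928 ≈ -0.12933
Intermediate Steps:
K(O) = -1/2 (K(O) = (1/4)*(-2) = -1/2)
Y(o) = 88/3 (Y(o) = -1/6*(-176) = 88/3)
(7115 + 144*(-91))/(46280 + Y(K(8))) = (7115 + 144*(-91))/(46280 + 88/3) = (7115 - 13104)/(138928/3) = -5989*3/138928 = -17967/138928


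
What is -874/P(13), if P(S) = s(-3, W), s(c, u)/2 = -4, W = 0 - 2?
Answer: 437/4 ≈ 109.25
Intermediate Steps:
W = -2
s(c, u) = -8 (s(c, u) = 2*(-4) = -8)
P(S) = -8
-874/P(13) = -874/(-8) = -874*(-⅛) = 437/4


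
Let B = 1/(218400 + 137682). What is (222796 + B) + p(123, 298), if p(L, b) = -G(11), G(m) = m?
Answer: 79329728371/356082 ≈ 2.2279e+5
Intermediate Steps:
B = 1/356082 ≈ 2.8083e-6
p(L, b) = -11 (p(L, b) = -1*11 = -11)
(222796 + B) + p(123, 298) = (222796 + 1/356082) - 11 = 79333645273/356082 - 11 = 79329728371/356082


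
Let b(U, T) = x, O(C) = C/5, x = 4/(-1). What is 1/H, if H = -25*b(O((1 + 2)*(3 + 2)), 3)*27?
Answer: 1/2700 ≈ 0.00037037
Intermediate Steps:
x = -4 (x = 4*(-1) = -4)
O(C) = C/5 (O(C) = C*(⅕) = C/5)
b(U, T) = -4
H = 2700 (H = -25*(-4)*27 = 100*27 = 2700)
1/H = 1/2700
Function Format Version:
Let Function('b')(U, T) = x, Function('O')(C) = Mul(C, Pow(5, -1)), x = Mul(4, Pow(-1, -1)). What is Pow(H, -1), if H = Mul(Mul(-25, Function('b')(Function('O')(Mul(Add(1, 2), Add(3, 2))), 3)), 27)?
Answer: Rational(1, 2700) ≈ 0.00037037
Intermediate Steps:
x = -4 (x = Mul(4, -1) = -4)
Function('O')(C) = Mul(Rational(1, 5), C) (Function('O')(C) = Mul(C, Rational(1, 5)) = Mul(Rational(1, 5), C))
Function('b')(U, T) = -4
H = 2700 (H = Mul(Mul(-25, -4), 27) = Mul(100, 27) = 2700)
Pow(H, -1) = Pow(2700, -1) = Rational(1, 2700)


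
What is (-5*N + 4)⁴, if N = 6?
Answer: 456976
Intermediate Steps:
(-5*N + 4)⁴ = (-5*6 + 4)⁴ = (-30 + 4)⁴ = (-26)⁴ = 456976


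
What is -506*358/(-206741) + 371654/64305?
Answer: 88484841754/13294480005 ≈ 6.6558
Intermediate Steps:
-506*358/(-206741) + 371654/64305 = -181148*(-1/206741) + 371654*(1/64305) = 181148/206741 + 371654/64305 = 88484841754/13294480005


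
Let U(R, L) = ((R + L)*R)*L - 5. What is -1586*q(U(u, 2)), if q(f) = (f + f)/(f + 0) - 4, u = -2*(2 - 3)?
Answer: 3172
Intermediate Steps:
u = 2 (u = -2*(-1) = 2)
U(R, L) = -5 + L*R*(L + R) (U(R, L) = ((L + R)*R)*L - 5 = (R*(L + R))*L - 5 = L*R*(L + R) - 5 = -5 + L*R*(L + R))
q(f) = -2 (q(f) = (2*f)/f - 4 = 2 - 4 = -2)
-1586*q(U(u, 2)) = -1586*(-2) = 3172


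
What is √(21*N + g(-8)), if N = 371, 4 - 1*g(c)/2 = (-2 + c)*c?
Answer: √7639 ≈ 87.401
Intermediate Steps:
g(c) = 8 - 2*c*(-2 + c) (g(c) = 8 - 2*(-2 + c)*c = 8 - 2*c*(-2 + c))
√(21*N + g(-8)) = √(21*371 + (8 - 2*(-8)² + 4*(-8))) = √(7791 + (8 - 2*64 - 32)) = √(7791 + (8 - 128 - 32)) = √(7791 - 152) = √7639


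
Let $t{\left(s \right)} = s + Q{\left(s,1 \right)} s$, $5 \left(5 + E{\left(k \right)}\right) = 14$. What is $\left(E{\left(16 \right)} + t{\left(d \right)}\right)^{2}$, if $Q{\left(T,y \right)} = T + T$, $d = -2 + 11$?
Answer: $\frac{712336}{25} \approx 28493.0$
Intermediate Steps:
$E{\left(k \right)} = - \frac{11}{5}$ ($E{\left(k \right)} = -5 + \frac{1}{5} \cdot 14 = -5 + \frac{14}{5} = - \frac{11}{5}$)
$d = 9$
$Q{\left(T,y \right)} = 2 T$
$t{\left(s \right)} = s + 2 s^{2}$ ($t{\left(s \right)} = s + 2 s s = s + 2 s^{2}$)
$\left(E{\left(16 \right)} + t{\left(d \right)}\right)^{2} = \left(- \frac{11}{5} + 9 \left(1 + 2 \cdot 9\right)\right)^{2} = \left(- \frac{11}{5} + 9 \left(1 + 18\right)\right)^{2} = \left(- \frac{11}{5} + 9 \cdot 19\right)^{2} = \left(- \frac{11}{5} + 171\right)^{2} = \left(\frac{844}{5}\right)^{2} = \frac{712336}{25}$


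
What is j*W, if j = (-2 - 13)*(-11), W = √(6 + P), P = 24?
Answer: 165*√30 ≈ 903.74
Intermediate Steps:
W = √30 (W = √(6 + 24) = √30 ≈ 5.4772)
j = 165 (j = -15*(-11) = 165)
j*W = 165*√30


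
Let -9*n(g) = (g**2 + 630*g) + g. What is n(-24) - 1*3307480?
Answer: -9917584/3 ≈ -3.3059e+6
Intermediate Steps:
n(g) = -631*g/9 - g**2/9 (n(g) = -((g**2 + 630*g) + g)/9 = -(g**2 + 631*g)/9 = -631*g/9 - g**2/9)
n(-24) - 1*3307480 = -1/9*(-24)*(631 - 24) - 1*3307480 = -1/9*(-24)*607 - 3307480 = 4856/3 - 3307480 = -9917584/3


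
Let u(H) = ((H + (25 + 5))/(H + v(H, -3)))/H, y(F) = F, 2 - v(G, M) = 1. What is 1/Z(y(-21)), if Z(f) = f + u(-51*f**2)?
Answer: -168607530/3540765617 ≈ -0.047619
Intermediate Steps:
v(G, M) = 1 (v(G, M) = 2 - 1*1 = 2 - 1 = 1)
u(H) = (30 + H)/(H*(1 + H)) (u(H) = ((H + (25 + 5))/(H + 1))/H = ((H + 30)/(1 + H))/H = ((30 + H)/(1 + H))/H = (30 + H)/(H*(1 + H)))
Z(f) = f - (30 - 51*f**2)/(51*f**2*(1 - 51*f**2)) (Z(f) = f + (30 - 51*f**2)/(((-51*f**2))*(1 - 51*f**2)) = f + (-1/(51*f**2))*(30 - 51*f**2)/(1 - 51*f**2) = f - (30 - 51*f**2)/(51*f**2*(1 - 51*f**2)))
1/Z(y(-21)) = 1/((10/17 - 1*(-21)**2 - 1*(-21)**3 + 51*(-21)**5)/((-21)**2*(-1 + 51*(-21)**2))) = 1/((10/17 - 1*441 - 1*(-9261) + 51*(-4084101))/(441*(-1 + 51*441))) = 1/((10/17 - 441 + 9261 - 208289151)/(441*(-1 + 22491))) = 1/((1/441)*(-3540765617/17)/22490) = 1/((1/441)*(1/22490)*(-3540765617/17)) = 1/(-3540765617/168607530) = -168607530/3540765617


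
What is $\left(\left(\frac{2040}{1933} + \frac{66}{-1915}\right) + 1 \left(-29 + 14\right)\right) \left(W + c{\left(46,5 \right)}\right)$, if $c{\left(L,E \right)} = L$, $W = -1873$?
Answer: $\frac{94540678281}{3701695} \approx 25540.0$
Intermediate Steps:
$\left(\left(\frac{2040}{1933} + \frac{66}{-1915}\right) + 1 \left(-29 + 14\right)\right) \left(W + c{\left(46,5 \right)}\right) = \left(\left(\frac{2040}{1933} + \frac{66}{-1915}\right) + 1 \left(-29 + 14\right)\right) \left(-1873 + 46\right) = \left(\left(2040 \cdot \frac{1}{1933} + 66 \left(- \frac{1}{1915}\right)\right) + 1 \left(-15\right)\right) \left(-1827\right) = \left(\left(\frac{2040}{1933} - \frac{66}{1915}\right) - 15\right) \left(-1827\right) = \left(\frac{3779022}{3701695} - 15\right) \left(-1827\right) = \left(- \frac{51746403}{3701695}\right) \left(-1827\right) = \frac{94540678281}{3701695}$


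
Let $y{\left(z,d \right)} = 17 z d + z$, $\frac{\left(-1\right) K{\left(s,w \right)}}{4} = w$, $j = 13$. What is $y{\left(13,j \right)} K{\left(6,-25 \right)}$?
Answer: $288600$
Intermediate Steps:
$K{\left(s,w \right)} = - 4 w$
$y{\left(z,d \right)} = z + 17 d z$ ($y{\left(z,d \right)} = 17 d z + z = z + 17 d z$)
$y{\left(13,j \right)} K{\left(6,-25 \right)} = 13 \left(1 + 17 \cdot 13\right) \left(\left(-4\right) \left(-25\right)\right) = 13 \left(1 + 221\right) 100 = 13 \cdot 222 \cdot 100 = 2886 \cdot 100 = 288600$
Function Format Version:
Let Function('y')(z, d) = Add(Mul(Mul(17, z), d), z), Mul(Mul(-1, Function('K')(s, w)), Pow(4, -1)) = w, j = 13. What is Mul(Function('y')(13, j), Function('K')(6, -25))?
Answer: 288600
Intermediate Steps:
Function('K')(s, w) = Mul(-4, w)
Function('y')(z, d) = Add(z, Mul(17, d, z)) (Function('y')(z, d) = Add(Mul(17, d, z), z) = Add(z, Mul(17, d, z)))
Mul(Function('y')(13, j), Function('K')(6, -25)) = Mul(Mul(13, Add(1, Mul(17, 13))), Mul(-4, -25)) = Mul(Mul(13, Add(1, 221)), 100) = Mul(Mul(13, 222), 100) = Mul(2886, 100) = 288600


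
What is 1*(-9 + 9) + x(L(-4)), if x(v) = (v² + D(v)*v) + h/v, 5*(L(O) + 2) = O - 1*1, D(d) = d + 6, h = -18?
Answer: 6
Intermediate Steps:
D(d) = 6 + d
L(O) = -11/5 + O/5 (L(O) = -2 + (O - 1*1)/5 = -2 + (O - 1)/5 = -2 + (-1 + O)/5 = -2 + (-⅕ + O/5) = -11/5 + O/5)
x(v) = v² - 18/v + v*(6 + v) (x(v) = (v² + (6 + v)*v) - 18/v = (v² + v*(6 + v)) - 18/v = v² - 18/v + v*(6 + v))
1*(-9 + 9) + x(L(-4)) = 1*(-9 + 9) + 2*(-9 + (-11/5 + (⅕)*(-4))²*(3 + (-11/5 + (⅕)*(-4))))/(-11/5 + (⅕)*(-4)) = 1*0 + 2*(-9 + (-11/5 - ⅘)²*(3 + (-11/5 - ⅘)))/(-11/5 - ⅘) = 0 + 2*(-9 + (-3)²*(3 - 3))/(-3) = 0 + 2*(-⅓)*(-9 + 9*0) = 0 + 2*(-⅓)*(-9 + 0) = 0 + 2*(-⅓)*(-9) = 0 + 6 = 6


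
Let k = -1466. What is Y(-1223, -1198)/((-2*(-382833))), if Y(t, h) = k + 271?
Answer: -1195/765666 ≈ -0.0015607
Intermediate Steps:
Y(t, h) = -1195 (Y(t, h) = -1466 + 271 = -1195)
Y(-1223, -1198)/((-2*(-382833))) = -1195/((-2*(-382833))) = -1195/765666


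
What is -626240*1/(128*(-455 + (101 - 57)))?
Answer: 9785/822 ≈ 11.904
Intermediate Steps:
-626240*1/(128*(-455 + (101 - 57))) = -626240*1/(128*(-455 + 44)) = -626240/(128*(-411)) = -626240/(-52608) = -626240*(-1/52608) = 9785/822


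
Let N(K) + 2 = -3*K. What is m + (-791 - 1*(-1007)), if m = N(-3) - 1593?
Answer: -1370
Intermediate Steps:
N(K) = -2 - 3*K
m = -1586 (m = (-2 - 3*(-3)) - 1593 = (-2 + 9) - 1593 = 7 - 1593 = -1586)
m + (-791 - 1*(-1007)) = -1586 + (-791 - 1*(-1007)) = -1586 + (-791 + 1007) = -1586 + 216 = -1370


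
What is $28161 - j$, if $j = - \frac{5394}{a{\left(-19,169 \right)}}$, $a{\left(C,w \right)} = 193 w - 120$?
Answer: $\frac{915153411}{32497} \approx 28161.0$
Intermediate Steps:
$a{\left(C,w \right)} = -120 + 193 w$
$j = - \frac{5394}{32497}$ ($j = - \frac{5394}{-120 + 193 \cdot 169} = - \frac{5394}{-120 + 32617} = - \frac{5394}{32497} \approx -0.16598$)
$28161 - j = 28161 - - \frac{5394}{32497} = 28161 + \frac{5394}{32497} = \frac{915153411}{32497}$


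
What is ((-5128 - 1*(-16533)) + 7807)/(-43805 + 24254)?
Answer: -6404/6517 ≈ -0.98266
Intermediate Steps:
((-5128 - 1*(-16533)) + 7807)/(-43805 + 24254) = ((-5128 + 16533) + 7807)/(-19551) = (11405 + 7807)*(-1/19551) = 19212*(-1/19551) = -6404/6517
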